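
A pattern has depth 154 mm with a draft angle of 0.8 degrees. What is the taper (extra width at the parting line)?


Formula: taper = depth * tan(draft_angle)
tan(0.8 deg) = 0.0139635
taper = 154 mm * 0.0139635 = 2.1504 mm


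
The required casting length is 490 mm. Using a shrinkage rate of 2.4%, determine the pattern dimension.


Formula: L_pattern = L_casting * (1 + shrinkage_rate/100)
Shrinkage factor = 1 + 2.4/100 = 1.024
L_pattern = 490 mm * 1.024 = 501.7600 mm

501.7600 mm


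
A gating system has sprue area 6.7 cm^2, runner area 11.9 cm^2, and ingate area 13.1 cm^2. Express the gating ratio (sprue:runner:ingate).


Sprue:Runner:Ingate = 1 : 11.9/6.7 : 13.1/6.7 = 1:1.78:1.96

Final answer: 1:1.78:1.96


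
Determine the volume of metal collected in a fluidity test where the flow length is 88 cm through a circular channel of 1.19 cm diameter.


Formula: V = pi * (d/2)^2 * L  (cylinder volume)
Radius = 1.19/2 = 0.595 cm
V = pi * 0.595^2 * 88 = 97.8738 cm^3


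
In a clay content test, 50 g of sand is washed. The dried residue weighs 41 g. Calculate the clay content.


Formula: Clay% = (W_total - W_washed) / W_total * 100
Clay mass = 50 - 41 = 9 g
Clay% = 9 / 50 * 100 = 18.0000%

Final answer: 18.0000%


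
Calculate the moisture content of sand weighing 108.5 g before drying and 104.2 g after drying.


Formula: MC = (W_wet - W_dry) / W_wet * 100
Water mass = 108.5 - 104.2 = 4.3 g
MC = 4.3 / 108.5 * 100 = 3.9631%


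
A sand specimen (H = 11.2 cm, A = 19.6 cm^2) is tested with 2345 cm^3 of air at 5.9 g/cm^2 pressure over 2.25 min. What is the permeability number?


Formula: Permeability Number P = (V * H) / (p * A * t)
Numerator: V * H = 2345 * 11.2 = 26264.0
Denominator: p * A * t = 5.9 * 19.6 * 2.25 = 260.19
P = 26264.0 / 260.19 = 100.9416

Final answer: 100.9416


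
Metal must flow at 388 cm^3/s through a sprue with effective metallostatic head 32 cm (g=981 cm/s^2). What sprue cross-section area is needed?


Formula: v = sqrt(2*g*h), A = Q/v
Velocity: v = sqrt(2 * 981 * 32) = sqrt(62784) = 250.5674 cm/s
Sprue area: A = Q / v = 388 / 250.5674 = 1.5485 cm^2


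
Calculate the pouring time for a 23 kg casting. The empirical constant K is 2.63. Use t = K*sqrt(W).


Formula: t = K * sqrt(W)
sqrt(W) = sqrt(23) = 4.79583
t = 2.63 * 4.79583 = 12.6130 s

Answer: 12.6130 s


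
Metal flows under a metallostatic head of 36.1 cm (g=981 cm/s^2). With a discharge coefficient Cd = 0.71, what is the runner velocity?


Formula: v = Cd * sqrt(2 * g * h)  (Torricelli with discharge coefficient)
2*g*h = 2 * 981 * 36.1 = 70828.2 cm^2/s^2
sqrt(70828.2) = 266.13568 cm/s
v = 0.71 * 266.13568 = 188.9563 cm/s


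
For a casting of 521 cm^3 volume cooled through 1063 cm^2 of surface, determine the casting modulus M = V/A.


Formula: Casting Modulus M = V / A
M = 521 cm^3 / 1063 cm^2 = 0.4901 cm

0.4901 cm


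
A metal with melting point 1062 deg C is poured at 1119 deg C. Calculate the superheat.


Formula: Superheat = T_pour - T_melt
Superheat = 1119 - 1062 = 57 deg C

Final answer: 57 deg C


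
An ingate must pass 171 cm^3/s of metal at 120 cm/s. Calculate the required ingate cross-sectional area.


Formula: A_ingate = Q / v  (continuity equation)
A = 171 cm^3/s / 120 cm/s = 1.4250 cm^2

Answer: 1.4250 cm^2


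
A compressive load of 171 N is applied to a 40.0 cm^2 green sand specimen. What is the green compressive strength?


Formula: Compressive Strength = Force / Area
Strength = 171 N / 40.0 cm^2 = 4.2750 N/cm^2


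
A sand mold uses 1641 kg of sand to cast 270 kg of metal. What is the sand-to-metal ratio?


Formula: Sand-to-Metal Ratio = W_sand / W_metal
Ratio = 1641 kg / 270 kg = 6.0778

Final answer: 6.0778


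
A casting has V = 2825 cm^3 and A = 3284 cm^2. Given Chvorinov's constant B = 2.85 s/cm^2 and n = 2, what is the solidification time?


Formula: t_s = B * (V/A)^n  (Chvorinov's rule, n=2)
Modulus M = V/A = 2825/3284 = 0.860231 cm
M^2 = 0.860231^2 = 0.739997 cm^2
t_s = 2.85 * 0.739997 = 2.1090 s

2.1090 s


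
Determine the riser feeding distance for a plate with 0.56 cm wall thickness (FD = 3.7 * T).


Formula: FD = 3.7 * T  (riser feeding-distance rule)
FD = 3.7 * 0.56 cm = 2.0720 cm


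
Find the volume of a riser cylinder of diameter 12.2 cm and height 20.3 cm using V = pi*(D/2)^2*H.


Formula: V = pi * (D/2)^2 * H  (cylinder volume)
Radius = D/2 = 12.2/2 = 6.1 cm
V = pi * 6.1^2 * 20.3 = 2373.0429 cm^3


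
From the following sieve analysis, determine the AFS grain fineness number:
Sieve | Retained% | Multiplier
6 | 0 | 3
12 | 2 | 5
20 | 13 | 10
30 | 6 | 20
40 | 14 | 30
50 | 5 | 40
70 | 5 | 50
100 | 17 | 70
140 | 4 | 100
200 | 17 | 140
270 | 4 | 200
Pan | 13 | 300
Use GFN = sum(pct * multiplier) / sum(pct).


Formula: GFN = sum(pct * multiplier) / sum(pct)
sum(pct * multiplier) = 9800
sum(pct) = 100
GFN = 9800 / 100 = 98.00


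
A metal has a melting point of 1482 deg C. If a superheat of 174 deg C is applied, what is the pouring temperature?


Formula: T_pour = T_melt + Superheat
T_pour = 1482 + 174 = 1656 deg C

1656 deg C


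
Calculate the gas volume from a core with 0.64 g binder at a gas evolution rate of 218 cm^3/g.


Formula: V_gas = W_binder * gas_evolution_rate
V = 0.64 g * 218 cm^3/g = 139.5200 cm^3

Final answer: 139.5200 cm^3


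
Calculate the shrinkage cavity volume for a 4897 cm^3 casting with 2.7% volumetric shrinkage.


Formula: V_shrink = V_casting * shrinkage_pct / 100
V_shrink = 4897 cm^3 * 2.7 / 100 = 132.2190 cm^3

Final answer: 132.2190 cm^3


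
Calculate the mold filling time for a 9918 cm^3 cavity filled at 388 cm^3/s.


Formula: t_fill = V_mold / Q_flow
t = 9918 cm^3 / 388 cm^3/s = 25.5619 s

25.5619 s


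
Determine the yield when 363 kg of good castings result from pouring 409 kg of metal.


Formula: Casting Yield = (W_good / W_total) * 100
Yield = (363 kg / 409 kg) * 100 = 88.7531%

88.7531%


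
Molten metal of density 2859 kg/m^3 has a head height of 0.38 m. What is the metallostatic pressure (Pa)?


Formula: P = rho * g * h
rho * g = 2859 * 9.81 = 28046.79 N/m^3
P = 28046.79 * 0.38 = 10657.7802 Pa

Answer: 10657.7802 Pa


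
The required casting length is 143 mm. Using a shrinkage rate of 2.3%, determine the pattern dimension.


Formula: L_pattern = L_casting * (1 + shrinkage_rate/100)
Shrinkage factor = 1 + 2.3/100 = 1.023
L_pattern = 143 mm * 1.023 = 146.2890 mm

146.2890 mm


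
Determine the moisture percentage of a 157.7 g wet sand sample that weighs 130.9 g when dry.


Formula: MC = (W_wet - W_dry) / W_wet * 100
Water mass = 157.7 - 130.9 = 26.8 g
MC = 26.8 / 157.7 * 100 = 16.9943%

16.9943%


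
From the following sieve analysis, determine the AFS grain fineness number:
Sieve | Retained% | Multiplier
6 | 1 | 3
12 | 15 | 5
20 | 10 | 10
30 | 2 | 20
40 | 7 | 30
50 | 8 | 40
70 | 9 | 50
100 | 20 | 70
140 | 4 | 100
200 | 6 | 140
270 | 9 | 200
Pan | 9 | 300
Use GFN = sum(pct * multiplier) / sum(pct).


Formula: GFN = sum(pct * multiplier) / sum(pct)
sum(pct * multiplier) = 8338
sum(pct) = 100
GFN = 8338 / 100 = 83.38

83.38


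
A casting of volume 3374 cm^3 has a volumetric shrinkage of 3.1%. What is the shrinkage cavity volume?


Formula: V_shrink = V_casting * shrinkage_pct / 100
V_shrink = 3374 cm^3 * 3.1 / 100 = 104.5940 cm^3

104.5940 cm^3


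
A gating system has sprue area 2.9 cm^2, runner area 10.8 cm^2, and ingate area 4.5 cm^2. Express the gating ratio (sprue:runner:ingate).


Sprue:Runner:Ingate = 1 : 10.8/2.9 : 4.5/2.9 = 1:3.72:1.55

Final answer: 1:3.72:1.55


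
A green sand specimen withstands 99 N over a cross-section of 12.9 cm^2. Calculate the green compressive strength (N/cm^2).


Formula: Compressive Strength = Force / Area
Strength = 99 N / 12.9 cm^2 = 7.6744 N/cm^2

Final answer: 7.6744 N/cm^2


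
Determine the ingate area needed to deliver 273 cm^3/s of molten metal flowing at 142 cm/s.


Formula: A_ingate = Q / v  (continuity equation)
A = 273 cm^3/s / 142 cm/s = 1.9225 cm^2


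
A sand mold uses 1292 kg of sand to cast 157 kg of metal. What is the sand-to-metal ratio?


Formula: Sand-to-Metal Ratio = W_sand / W_metal
Ratio = 1292 kg / 157 kg = 8.2293


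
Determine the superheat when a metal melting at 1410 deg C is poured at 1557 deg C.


Formula: Superheat = T_pour - T_melt
Superheat = 1557 - 1410 = 147 deg C


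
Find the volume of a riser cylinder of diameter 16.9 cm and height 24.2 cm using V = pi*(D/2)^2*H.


Formula: V = pi * (D/2)^2 * H  (cylinder volume)
Radius = D/2 = 16.9/2 = 8.45 cm
V = pi * 8.45^2 * 24.2 = 5428.4852 cm^3

5428.4852 cm^3


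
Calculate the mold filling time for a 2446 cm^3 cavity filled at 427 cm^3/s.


Formula: t_fill = V_mold / Q_flow
t = 2446 cm^3 / 427 cm^3/s = 5.7283 s


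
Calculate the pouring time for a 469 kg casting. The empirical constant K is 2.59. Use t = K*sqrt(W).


Formula: t = K * sqrt(W)
sqrt(W) = sqrt(469) = 21.65641
t = 2.59 * 21.65641 = 56.0901 s

Final answer: 56.0901 s


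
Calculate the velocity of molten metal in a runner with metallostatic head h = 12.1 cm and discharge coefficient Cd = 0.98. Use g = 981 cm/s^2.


Formula: v = Cd * sqrt(2 * g * h)  (Torricelli with discharge coefficient)
2*g*h = 2 * 981 * 12.1 = 23740.2 cm^2/s^2
sqrt(23740.2) = 154.07855 cm/s
v = 0.98 * 154.07855 = 150.9970 cm/s

150.9970 cm/s


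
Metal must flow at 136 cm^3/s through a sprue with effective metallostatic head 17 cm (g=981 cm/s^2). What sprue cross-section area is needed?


Formula: v = sqrt(2*g*h), A = Q/v
Velocity: v = sqrt(2 * 981 * 17) = sqrt(33354) = 182.6308 cm/s
Sprue area: A = Q / v = 136 / 182.6308 = 0.7447 cm^2

0.7447 cm^2


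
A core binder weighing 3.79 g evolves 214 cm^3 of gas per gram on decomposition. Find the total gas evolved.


Formula: V_gas = W_binder * gas_evolution_rate
V = 3.79 g * 214 cm^3/g = 811.0600 cm^3

Final answer: 811.0600 cm^3


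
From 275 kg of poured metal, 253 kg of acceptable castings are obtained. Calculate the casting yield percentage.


Formula: Casting Yield = (W_good / W_total) * 100
Yield = (253 kg / 275 kg) * 100 = 92.0000%

Answer: 92.0000%


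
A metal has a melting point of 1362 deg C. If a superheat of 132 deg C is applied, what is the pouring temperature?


Formula: T_pour = T_melt + Superheat
T_pour = 1362 + 132 = 1494 deg C


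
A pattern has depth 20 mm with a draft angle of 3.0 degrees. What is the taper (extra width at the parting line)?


Formula: taper = depth * tan(draft_angle)
tan(3.0 deg) = 0.0524078
taper = 20 mm * 0.0524078 = 1.0482 mm

Final answer: 1.0482 mm


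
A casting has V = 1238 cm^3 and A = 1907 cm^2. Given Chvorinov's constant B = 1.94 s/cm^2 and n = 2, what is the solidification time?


Formula: t_s = B * (V/A)^n  (Chvorinov's rule, n=2)
Modulus M = V/A = 1238/1907 = 0.649187 cm
M^2 = 0.649187^2 = 0.421444 cm^2
t_s = 1.94 * 0.421444 = 0.8176 s

Answer: 0.8176 s


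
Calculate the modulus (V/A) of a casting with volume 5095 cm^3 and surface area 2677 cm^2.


Formula: Casting Modulus M = V / A
M = 5095 cm^3 / 2677 cm^2 = 1.9032 cm


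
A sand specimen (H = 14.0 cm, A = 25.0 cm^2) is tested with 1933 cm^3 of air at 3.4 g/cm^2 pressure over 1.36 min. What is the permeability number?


Formula: Permeability Number P = (V * H) / (p * A * t)
Numerator: V * H = 1933 * 14.0 = 27062.0
Denominator: p * A * t = 3.4 * 25.0 * 1.36 = 115.6
P = 27062.0 / 115.6 = 234.1003


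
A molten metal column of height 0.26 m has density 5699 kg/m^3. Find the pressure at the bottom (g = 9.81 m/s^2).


Formula: P = rho * g * h
rho * g = 5699 * 9.81 = 55907.19 N/m^3
P = 55907.19 * 0.26 = 14535.8694 Pa

14535.8694 Pa


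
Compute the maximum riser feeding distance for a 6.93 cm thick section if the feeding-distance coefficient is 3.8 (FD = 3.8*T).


Formula: FD = 3.8 * T  (riser feeding-distance rule)
FD = 3.8 * 6.93 cm = 26.3340 cm

Answer: 26.3340 cm


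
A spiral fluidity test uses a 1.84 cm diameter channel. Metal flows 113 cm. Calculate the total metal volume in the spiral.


Formula: V = pi * (d/2)^2 * L  (cylinder volume)
Radius = 1.84/2 = 0.92 cm
V = pi * 0.92^2 * 113 = 300.4720 cm^3


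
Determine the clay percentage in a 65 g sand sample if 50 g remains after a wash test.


Formula: Clay% = (W_total - W_washed) / W_total * 100
Clay mass = 65 - 50 = 15 g
Clay% = 15 / 65 * 100 = 23.0769%

23.0769%


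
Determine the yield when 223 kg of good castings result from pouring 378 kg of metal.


Formula: Casting Yield = (W_good / W_total) * 100
Yield = (223 kg / 378 kg) * 100 = 58.9947%


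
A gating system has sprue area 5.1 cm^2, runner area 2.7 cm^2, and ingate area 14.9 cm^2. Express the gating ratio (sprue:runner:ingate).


Sprue:Runner:Ingate = 1 : 2.7/5.1 : 14.9/5.1 = 1:0.53:2.92


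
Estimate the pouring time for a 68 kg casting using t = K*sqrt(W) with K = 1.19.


Formula: t = K * sqrt(W)
sqrt(W) = sqrt(68) = 8.24621
t = 1.19 * 8.24621 = 9.8130 s

Final answer: 9.8130 s


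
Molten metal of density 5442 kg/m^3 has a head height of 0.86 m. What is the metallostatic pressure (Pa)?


Formula: P = rho * g * h
rho * g = 5442 * 9.81 = 53386.02 N/m^3
P = 53386.02 * 0.86 = 45911.9772 Pa


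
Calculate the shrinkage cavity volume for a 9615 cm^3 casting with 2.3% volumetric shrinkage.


Formula: V_shrink = V_casting * shrinkage_pct / 100
V_shrink = 9615 cm^3 * 2.3 / 100 = 221.1450 cm^3

Final answer: 221.1450 cm^3


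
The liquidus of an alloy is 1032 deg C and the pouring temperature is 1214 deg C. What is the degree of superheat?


Formula: Superheat = T_pour - T_melt
Superheat = 1214 - 1032 = 182 deg C

182 deg C


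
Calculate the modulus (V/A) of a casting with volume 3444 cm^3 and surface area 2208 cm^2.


Formula: Casting Modulus M = V / A
M = 3444 cm^3 / 2208 cm^2 = 1.5598 cm


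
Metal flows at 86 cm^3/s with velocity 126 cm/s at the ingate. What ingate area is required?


Formula: A_ingate = Q / v  (continuity equation)
A = 86 cm^3/s / 126 cm/s = 0.6825 cm^2

Final answer: 0.6825 cm^2


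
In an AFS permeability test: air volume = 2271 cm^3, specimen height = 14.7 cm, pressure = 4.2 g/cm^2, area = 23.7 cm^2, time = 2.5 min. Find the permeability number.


Formula: Permeability Number P = (V * H) / (p * A * t)
Numerator: V * H = 2271 * 14.7 = 33383.7
Denominator: p * A * t = 4.2 * 23.7 * 2.5 = 248.85
P = 33383.7 / 248.85 = 134.1519


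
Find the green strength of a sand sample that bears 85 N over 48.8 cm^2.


Formula: Compressive Strength = Force / Area
Strength = 85 N / 48.8 cm^2 = 1.7418 N/cm^2

1.7418 N/cm^2


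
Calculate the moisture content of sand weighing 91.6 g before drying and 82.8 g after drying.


Formula: MC = (W_wet - W_dry) / W_wet * 100
Water mass = 91.6 - 82.8 = 8.8 g
MC = 8.8 / 91.6 * 100 = 9.6070%

Answer: 9.6070%


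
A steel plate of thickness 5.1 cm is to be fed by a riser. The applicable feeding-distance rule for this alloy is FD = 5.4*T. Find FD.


Formula: FD = 5.4 * T  (riser feeding-distance rule)
FD = 5.4 * 5.1 cm = 27.5400 cm

27.5400 cm


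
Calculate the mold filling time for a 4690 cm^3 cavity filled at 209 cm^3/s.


Formula: t_fill = V_mold / Q_flow
t = 4690 cm^3 / 209 cm^3/s = 22.4402 s


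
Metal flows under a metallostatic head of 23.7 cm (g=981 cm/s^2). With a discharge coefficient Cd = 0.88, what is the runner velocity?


Formula: v = Cd * sqrt(2 * g * h)  (Torricelli with discharge coefficient)
2*g*h = 2 * 981 * 23.7 = 46499.4 cm^2/s^2
sqrt(46499.4) = 215.63720 cm/s
v = 0.88 * 215.63720 = 189.7607 cm/s


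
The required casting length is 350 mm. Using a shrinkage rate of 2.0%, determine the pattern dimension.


Formula: L_pattern = L_casting * (1 + shrinkage_rate/100)
Shrinkage factor = 1 + 2.0/100 = 1.02
L_pattern = 350 mm * 1.02 = 357.0000 mm

357.0000 mm


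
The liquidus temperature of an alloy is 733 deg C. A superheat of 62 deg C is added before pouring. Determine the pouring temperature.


Formula: T_pour = T_melt + Superheat
T_pour = 733 + 62 = 795 deg C

Final answer: 795 deg C


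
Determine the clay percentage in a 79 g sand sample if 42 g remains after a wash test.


Formula: Clay% = (W_total - W_washed) / W_total * 100
Clay mass = 79 - 42 = 37 g
Clay% = 37 / 79 * 100 = 46.8354%


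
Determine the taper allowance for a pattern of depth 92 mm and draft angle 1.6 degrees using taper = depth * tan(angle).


Formula: taper = depth * tan(draft_angle)
tan(1.6 deg) = 0.0279325
taper = 92 mm * 0.0279325 = 2.5698 mm

2.5698 mm


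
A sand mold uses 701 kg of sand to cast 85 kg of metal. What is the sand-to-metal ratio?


Formula: Sand-to-Metal Ratio = W_sand / W_metal
Ratio = 701 kg / 85 kg = 8.2471

Answer: 8.2471


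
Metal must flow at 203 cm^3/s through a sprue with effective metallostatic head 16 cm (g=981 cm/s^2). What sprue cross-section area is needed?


Formula: v = sqrt(2*g*h), A = Q/v
Velocity: v = sqrt(2 * 981 * 16) = sqrt(31392) = 177.1779 cm/s
Sprue area: A = Q / v = 203 / 177.1779 = 1.1457 cm^2

1.1457 cm^2


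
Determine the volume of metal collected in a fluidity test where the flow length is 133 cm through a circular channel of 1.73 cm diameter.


Formula: V = pi * (d/2)^2 * L  (cylinder volume)
Radius = 1.73/2 = 0.865 cm
V = pi * 0.865^2 * 133 = 312.6322 cm^3

Final answer: 312.6322 cm^3


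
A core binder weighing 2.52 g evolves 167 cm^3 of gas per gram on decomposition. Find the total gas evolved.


Formula: V_gas = W_binder * gas_evolution_rate
V = 2.52 g * 167 cm^3/g = 420.8400 cm^3


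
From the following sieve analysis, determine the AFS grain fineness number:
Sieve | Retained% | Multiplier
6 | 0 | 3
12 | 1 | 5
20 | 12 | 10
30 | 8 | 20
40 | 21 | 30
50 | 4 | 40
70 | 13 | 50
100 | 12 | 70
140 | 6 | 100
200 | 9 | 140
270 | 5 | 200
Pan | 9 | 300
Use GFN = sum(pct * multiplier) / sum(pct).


Formula: GFN = sum(pct * multiplier) / sum(pct)
sum(pct * multiplier) = 8125
sum(pct) = 100
GFN = 8125 / 100 = 81.25


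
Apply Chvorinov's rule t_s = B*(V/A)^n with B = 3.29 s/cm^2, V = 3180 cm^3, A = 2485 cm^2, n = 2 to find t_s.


Formula: t_s = B * (V/A)^n  (Chvorinov's rule, n=2)
Modulus M = V/A = 3180/2485 = 1.279678 cm
M^2 = 1.279678^2 = 1.637576 cm^2
t_s = 3.29 * 1.637576 = 5.3876 s

5.3876 s


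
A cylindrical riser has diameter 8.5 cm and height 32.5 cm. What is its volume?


Formula: V = pi * (D/2)^2 * H  (cylinder volume)
Radius = D/2 = 8.5/2 = 4.25 cm
V = pi * 4.25^2 * 32.5 = 1844.2131 cm^3

Final answer: 1844.2131 cm^3


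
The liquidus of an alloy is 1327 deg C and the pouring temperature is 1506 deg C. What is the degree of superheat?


Formula: Superheat = T_pour - T_melt
Superheat = 1506 - 1327 = 179 deg C

Answer: 179 deg C


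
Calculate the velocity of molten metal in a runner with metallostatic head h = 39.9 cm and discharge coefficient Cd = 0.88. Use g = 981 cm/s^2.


Formula: v = Cd * sqrt(2 * g * h)  (Torricelli with discharge coefficient)
2*g*h = 2 * 981 * 39.9 = 78283.8 cm^2/s^2
sqrt(78283.8) = 279.79242 cm/s
v = 0.88 * 279.79242 = 246.2173 cm/s

246.2173 cm/s


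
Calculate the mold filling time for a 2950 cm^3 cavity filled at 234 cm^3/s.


Formula: t_fill = V_mold / Q_flow
t = 2950 cm^3 / 234 cm^3/s = 12.6068 s


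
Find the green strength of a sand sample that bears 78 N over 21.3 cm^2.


Formula: Compressive Strength = Force / Area
Strength = 78 N / 21.3 cm^2 = 3.6620 N/cm^2

Answer: 3.6620 N/cm^2


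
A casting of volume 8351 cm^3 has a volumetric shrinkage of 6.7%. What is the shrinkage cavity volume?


Formula: V_shrink = V_casting * shrinkage_pct / 100
V_shrink = 8351 cm^3 * 6.7 / 100 = 559.5170 cm^3

559.5170 cm^3


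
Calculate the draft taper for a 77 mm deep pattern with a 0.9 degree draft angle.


Formula: taper = depth * tan(draft_angle)
tan(0.9 deg) = 0.0157093
taper = 77 mm * 0.0157093 = 1.2096 mm

Final answer: 1.2096 mm


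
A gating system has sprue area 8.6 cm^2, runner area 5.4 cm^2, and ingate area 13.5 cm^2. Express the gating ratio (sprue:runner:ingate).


Sprue:Runner:Ingate = 1 : 5.4/8.6 : 13.5/8.6 = 1:0.63:1.57

1:0.63:1.57


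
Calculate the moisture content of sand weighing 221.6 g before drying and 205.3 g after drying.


Formula: MC = (W_wet - W_dry) / W_wet * 100
Water mass = 221.6 - 205.3 = 16.3 g
MC = 16.3 / 221.6 * 100 = 7.3556%

7.3556%


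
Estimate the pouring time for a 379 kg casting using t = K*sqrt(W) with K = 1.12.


Formula: t = K * sqrt(W)
sqrt(W) = sqrt(379) = 19.46792
t = 1.12 * 19.46792 = 21.8041 s

Final answer: 21.8041 s


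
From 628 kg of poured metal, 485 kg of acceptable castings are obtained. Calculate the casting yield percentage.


Formula: Casting Yield = (W_good / W_total) * 100
Yield = (485 kg / 628 kg) * 100 = 77.2293%

Final answer: 77.2293%


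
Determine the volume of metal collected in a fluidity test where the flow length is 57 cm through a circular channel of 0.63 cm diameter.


Formula: V = pi * (d/2)^2 * L  (cylinder volume)
Radius = 0.63/2 = 0.315 cm
V = pi * 0.315^2 * 57 = 17.7683 cm^3

Answer: 17.7683 cm^3


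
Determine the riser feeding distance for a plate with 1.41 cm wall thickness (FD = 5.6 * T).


Formula: FD = 5.6 * T  (riser feeding-distance rule)
FD = 5.6 * 1.41 cm = 7.8960 cm

Answer: 7.8960 cm


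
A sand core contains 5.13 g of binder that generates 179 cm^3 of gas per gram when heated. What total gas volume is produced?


Formula: V_gas = W_binder * gas_evolution_rate
V = 5.13 g * 179 cm^3/g = 918.2700 cm^3

918.2700 cm^3


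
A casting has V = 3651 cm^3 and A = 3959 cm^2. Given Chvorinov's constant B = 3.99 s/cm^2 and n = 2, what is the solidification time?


Formula: t_s = B * (V/A)^n  (Chvorinov's rule, n=2)
Modulus M = V/A = 3651/3959 = 0.922203 cm
M^2 = 0.922203^2 = 0.850458 cm^2
t_s = 3.99 * 0.850458 = 3.3933 s


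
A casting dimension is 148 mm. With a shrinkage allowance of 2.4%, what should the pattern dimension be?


Formula: L_pattern = L_casting * (1 + shrinkage_rate/100)
Shrinkage factor = 1 + 2.4/100 = 1.024
L_pattern = 148 mm * 1.024 = 151.5520 mm

Answer: 151.5520 mm


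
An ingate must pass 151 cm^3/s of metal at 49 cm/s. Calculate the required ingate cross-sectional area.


Formula: A_ingate = Q / v  (continuity equation)
A = 151 cm^3/s / 49 cm/s = 3.0816 cm^2


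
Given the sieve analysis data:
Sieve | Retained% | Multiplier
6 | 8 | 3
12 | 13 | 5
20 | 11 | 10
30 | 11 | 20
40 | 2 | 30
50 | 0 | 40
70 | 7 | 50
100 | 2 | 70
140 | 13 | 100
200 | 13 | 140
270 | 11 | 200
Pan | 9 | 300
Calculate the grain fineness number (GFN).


Formula: GFN = sum(pct * multiplier) / sum(pct)
sum(pct * multiplier) = 8989
sum(pct) = 100
GFN = 8989 / 100 = 89.89

Answer: 89.89


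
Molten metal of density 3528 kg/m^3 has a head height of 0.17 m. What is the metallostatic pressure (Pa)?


Formula: P = rho * g * h
rho * g = 3528 * 9.81 = 34609.68 N/m^3
P = 34609.68 * 0.17 = 5883.6456 Pa


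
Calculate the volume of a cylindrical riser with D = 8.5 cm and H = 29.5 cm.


Formula: V = pi * (D/2)^2 * H  (cylinder volume)
Radius = D/2 = 8.5/2 = 4.25 cm
V = pi * 4.25^2 * 29.5 = 1673.9780 cm^3

1673.9780 cm^3


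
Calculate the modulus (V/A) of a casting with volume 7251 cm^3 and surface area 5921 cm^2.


Formula: Casting Modulus M = V / A
M = 7251 cm^3 / 5921 cm^2 = 1.2246 cm

1.2246 cm


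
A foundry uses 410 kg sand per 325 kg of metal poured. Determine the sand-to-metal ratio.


Formula: Sand-to-Metal Ratio = W_sand / W_metal
Ratio = 410 kg / 325 kg = 1.2615


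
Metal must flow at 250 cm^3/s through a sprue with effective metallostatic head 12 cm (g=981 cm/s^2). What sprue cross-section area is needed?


Formula: v = sqrt(2*g*h), A = Q/v
Velocity: v = sqrt(2 * 981 * 12) = sqrt(23544) = 153.4405 cm/s
Sprue area: A = Q / v = 250 / 153.4405 = 1.6293 cm^2

Final answer: 1.6293 cm^2


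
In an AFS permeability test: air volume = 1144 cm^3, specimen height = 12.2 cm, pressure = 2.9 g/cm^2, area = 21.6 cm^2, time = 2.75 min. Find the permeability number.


Formula: Permeability Number P = (V * H) / (p * A * t)
Numerator: V * H = 1144 * 12.2 = 13956.8
Denominator: p * A * t = 2.9 * 21.6 * 2.75 = 172.26
P = 13956.8 / 172.26 = 81.0217


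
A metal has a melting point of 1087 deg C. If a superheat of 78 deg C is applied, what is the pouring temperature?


Formula: T_pour = T_melt + Superheat
T_pour = 1087 + 78 = 1165 deg C


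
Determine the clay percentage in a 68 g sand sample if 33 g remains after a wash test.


Formula: Clay% = (W_total - W_washed) / W_total * 100
Clay mass = 68 - 33 = 35 g
Clay% = 35 / 68 * 100 = 51.4706%

51.4706%


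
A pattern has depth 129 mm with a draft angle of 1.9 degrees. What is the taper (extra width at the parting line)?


Formula: taper = depth * tan(draft_angle)
tan(1.9 deg) = 0.0331734
taper = 129 mm * 0.0331734 = 4.2794 mm


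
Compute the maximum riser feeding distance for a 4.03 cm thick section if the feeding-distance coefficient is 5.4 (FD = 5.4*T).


Formula: FD = 5.4 * T  (riser feeding-distance rule)
FD = 5.4 * 4.03 cm = 21.7620 cm

Answer: 21.7620 cm


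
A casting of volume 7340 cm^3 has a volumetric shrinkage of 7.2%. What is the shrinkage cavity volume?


Formula: V_shrink = V_casting * shrinkage_pct / 100
V_shrink = 7340 cm^3 * 7.2 / 100 = 528.4800 cm^3

Answer: 528.4800 cm^3


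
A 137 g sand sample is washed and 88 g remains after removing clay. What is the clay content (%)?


Formula: Clay% = (W_total - W_washed) / W_total * 100
Clay mass = 137 - 88 = 49 g
Clay% = 49 / 137 * 100 = 35.7664%

Final answer: 35.7664%


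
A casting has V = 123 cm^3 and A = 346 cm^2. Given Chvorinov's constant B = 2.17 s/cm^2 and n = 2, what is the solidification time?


Formula: t_s = B * (V/A)^n  (Chvorinov's rule, n=2)
Modulus M = V/A = 123/346 = 0.355491 cm
M^2 = 0.355491^2 = 0.126374 cm^2
t_s = 2.17 * 0.126374 = 0.2742 s

Answer: 0.2742 s


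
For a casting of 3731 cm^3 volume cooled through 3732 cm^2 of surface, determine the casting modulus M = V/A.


Formula: Casting Modulus M = V / A
M = 3731 cm^3 / 3732 cm^2 = 0.9997 cm

0.9997 cm


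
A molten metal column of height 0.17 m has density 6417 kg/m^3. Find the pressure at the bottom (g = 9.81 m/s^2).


Formula: P = rho * g * h
rho * g = 6417 * 9.81 = 62950.77 N/m^3
P = 62950.77 * 0.17 = 10701.6309 Pa

10701.6309 Pa


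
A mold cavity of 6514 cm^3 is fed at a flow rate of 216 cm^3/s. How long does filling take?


Formula: t_fill = V_mold / Q_flow
t = 6514 cm^3 / 216 cm^3/s = 30.1574 s


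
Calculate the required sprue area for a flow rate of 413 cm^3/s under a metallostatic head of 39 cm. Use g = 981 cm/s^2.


Formula: v = sqrt(2*g*h), A = Q/v
Velocity: v = sqrt(2 * 981 * 39) = sqrt(76518) = 276.6189 cm/s
Sprue area: A = Q / v = 413 / 276.6189 = 1.4930 cm^2


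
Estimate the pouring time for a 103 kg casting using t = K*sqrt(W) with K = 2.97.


Formula: t = K * sqrt(W)
sqrt(W) = sqrt(103) = 10.14889
t = 2.97 * 10.14889 = 30.1422 s

30.1422 s


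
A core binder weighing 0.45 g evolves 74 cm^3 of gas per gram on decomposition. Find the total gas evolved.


Formula: V_gas = W_binder * gas_evolution_rate
V = 0.45 g * 74 cm^3/g = 33.3000 cm^3


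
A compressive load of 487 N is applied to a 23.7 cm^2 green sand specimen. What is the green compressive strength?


Formula: Compressive Strength = Force / Area
Strength = 487 N / 23.7 cm^2 = 20.5485 N/cm^2

Answer: 20.5485 N/cm^2


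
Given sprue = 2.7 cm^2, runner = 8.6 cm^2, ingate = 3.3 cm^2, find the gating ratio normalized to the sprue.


Sprue:Runner:Ingate = 1 : 8.6/2.7 : 3.3/2.7 = 1:3.19:1.22


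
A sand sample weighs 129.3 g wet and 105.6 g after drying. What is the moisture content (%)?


Formula: MC = (W_wet - W_dry) / W_wet * 100
Water mass = 129.3 - 105.6 = 23.7 g
MC = 23.7 / 129.3 * 100 = 18.3295%

Answer: 18.3295%


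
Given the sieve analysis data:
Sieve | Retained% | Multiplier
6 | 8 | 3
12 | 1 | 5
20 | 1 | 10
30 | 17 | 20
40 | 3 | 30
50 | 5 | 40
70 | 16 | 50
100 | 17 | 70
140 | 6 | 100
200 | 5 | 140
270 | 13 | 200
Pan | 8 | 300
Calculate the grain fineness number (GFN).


Formula: GFN = sum(pct * multiplier) / sum(pct)
sum(pct * multiplier) = 8959
sum(pct) = 100
GFN = 8959 / 100 = 89.59

89.59


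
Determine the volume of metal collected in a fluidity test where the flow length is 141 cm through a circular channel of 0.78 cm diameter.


Formula: V = pi * (d/2)^2 * L  (cylinder volume)
Radius = 0.78/2 = 0.39 cm
V = pi * 0.39^2 * 141 = 67.3749 cm^3

Answer: 67.3749 cm^3


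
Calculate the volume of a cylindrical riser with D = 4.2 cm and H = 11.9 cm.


Formula: V = pi * (D/2)^2 * H  (cylinder volume)
Radius = D/2 = 4.2/2 = 2.1 cm
V = pi * 2.1^2 * 11.9 = 164.8676 cm^3


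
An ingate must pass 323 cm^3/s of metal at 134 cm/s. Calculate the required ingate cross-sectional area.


Formula: A_ingate = Q / v  (continuity equation)
A = 323 cm^3/s / 134 cm/s = 2.4104 cm^2

2.4104 cm^2


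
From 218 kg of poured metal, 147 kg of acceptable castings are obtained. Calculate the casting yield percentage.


Formula: Casting Yield = (W_good / W_total) * 100
Yield = (147 kg / 218 kg) * 100 = 67.4312%

67.4312%


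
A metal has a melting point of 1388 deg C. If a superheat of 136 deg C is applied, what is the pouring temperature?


Formula: T_pour = T_melt + Superheat
T_pour = 1388 + 136 = 1524 deg C


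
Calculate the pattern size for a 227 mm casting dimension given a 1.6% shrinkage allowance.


Formula: L_pattern = L_casting * (1 + shrinkage_rate/100)
Shrinkage factor = 1 + 1.6/100 = 1.016
L_pattern = 227 mm * 1.016 = 230.6320 mm

Final answer: 230.6320 mm


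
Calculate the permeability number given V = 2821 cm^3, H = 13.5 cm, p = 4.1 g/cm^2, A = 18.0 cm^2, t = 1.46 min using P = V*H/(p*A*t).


Formula: Permeability Number P = (V * H) / (p * A * t)
Numerator: V * H = 2821 * 13.5 = 38083.5
Denominator: p * A * t = 4.1 * 18.0 * 1.46 = 107.748
P = 38083.5 / 107.748 = 353.4497


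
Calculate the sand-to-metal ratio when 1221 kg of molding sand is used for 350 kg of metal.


Formula: Sand-to-Metal Ratio = W_sand / W_metal
Ratio = 1221 kg / 350 kg = 3.4886


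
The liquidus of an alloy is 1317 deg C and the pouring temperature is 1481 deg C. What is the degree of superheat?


Formula: Superheat = T_pour - T_melt
Superheat = 1481 - 1317 = 164 deg C

Answer: 164 deg C


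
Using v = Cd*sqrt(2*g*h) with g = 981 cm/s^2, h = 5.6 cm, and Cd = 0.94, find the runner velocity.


Formula: v = Cd * sqrt(2 * g * h)  (Torricelli with discharge coefficient)
2*g*h = 2 * 981 * 5.6 = 10987.2 cm^2/s^2
sqrt(10987.2) = 104.81985 cm/s
v = 0.94 * 104.81985 = 98.5307 cm/s

Answer: 98.5307 cm/s


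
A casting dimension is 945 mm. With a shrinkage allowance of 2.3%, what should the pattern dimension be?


Formula: L_pattern = L_casting * (1 + shrinkage_rate/100)
Shrinkage factor = 1 + 2.3/100 = 1.023
L_pattern = 945 mm * 1.023 = 966.7350 mm


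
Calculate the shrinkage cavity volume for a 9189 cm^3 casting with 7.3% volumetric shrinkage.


Formula: V_shrink = V_casting * shrinkage_pct / 100
V_shrink = 9189 cm^3 * 7.3 / 100 = 670.7970 cm^3

Answer: 670.7970 cm^3


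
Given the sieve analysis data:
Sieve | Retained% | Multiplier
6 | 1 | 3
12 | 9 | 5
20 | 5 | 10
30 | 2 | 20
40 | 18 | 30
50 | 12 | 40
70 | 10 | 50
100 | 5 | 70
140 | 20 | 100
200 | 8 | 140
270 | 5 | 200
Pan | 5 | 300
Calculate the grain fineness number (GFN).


Formula: GFN = sum(pct * multiplier) / sum(pct)
sum(pct * multiplier) = 7628
sum(pct) = 100
GFN = 7628 / 100 = 76.28

76.28


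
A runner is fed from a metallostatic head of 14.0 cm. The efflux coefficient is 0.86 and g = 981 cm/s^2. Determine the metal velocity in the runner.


Formula: v = Cd * sqrt(2 * g * h)  (Torricelli with discharge coefficient)
2*g*h = 2 * 981 * 14.0 = 27468.0 cm^2/s^2
sqrt(27468.0) = 165.73473 cm/s
v = 0.86 * 165.73473 = 142.5319 cm/s

142.5319 cm/s


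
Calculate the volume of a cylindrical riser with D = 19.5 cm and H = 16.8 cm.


Formula: V = pi * (D/2)^2 * H  (cylinder volume)
Radius = D/2 = 19.5/2 = 9.75 cm
V = pi * 9.75^2 * 16.8 = 5017.2805 cm^3

5017.2805 cm^3


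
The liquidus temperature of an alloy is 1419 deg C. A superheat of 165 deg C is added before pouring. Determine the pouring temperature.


Formula: T_pour = T_melt + Superheat
T_pour = 1419 + 165 = 1584 deg C

Final answer: 1584 deg C


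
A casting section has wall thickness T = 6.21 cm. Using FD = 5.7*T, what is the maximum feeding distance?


Formula: FD = 5.7 * T  (riser feeding-distance rule)
FD = 5.7 * 6.21 cm = 35.3970 cm

Final answer: 35.3970 cm


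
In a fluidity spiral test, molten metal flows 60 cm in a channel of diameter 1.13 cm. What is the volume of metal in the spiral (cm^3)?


Formula: V = pi * (d/2)^2 * L  (cylinder volume)
Radius = 1.13/2 = 0.565 cm
V = pi * 0.565^2 * 60 = 60.1725 cm^3


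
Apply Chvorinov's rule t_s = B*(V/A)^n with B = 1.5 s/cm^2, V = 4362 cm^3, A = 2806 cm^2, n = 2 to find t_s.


Formula: t_s = B * (V/A)^n  (Chvorinov's rule, n=2)
Modulus M = V/A = 4362/2806 = 1.554526 cm
M^2 = 1.554526^2 = 2.416551 cm^2
t_s = 1.5 * 2.416551 = 3.6248 s

3.6248 s


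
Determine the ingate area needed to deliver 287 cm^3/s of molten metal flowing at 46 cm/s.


Formula: A_ingate = Q / v  (continuity equation)
A = 287 cm^3/s / 46 cm/s = 6.2391 cm^2


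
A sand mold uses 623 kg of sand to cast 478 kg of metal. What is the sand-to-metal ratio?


Formula: Sand-to-Metal Ratio = W_sand / W_metal
Ratio = 623 kg / 478 kg = 1.3033


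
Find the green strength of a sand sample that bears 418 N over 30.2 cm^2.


Formula: Compressive Strength = Force / Area
Strength = 418 N / 30.2 cm^2 = 13.8411 N/cm^2


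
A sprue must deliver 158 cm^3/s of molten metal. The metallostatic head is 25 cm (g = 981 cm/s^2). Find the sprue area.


Formula: v = sqrt(2*g*h), A = Q/v
Velocity: v = sqrt(2 * 981 * 25) = sqrt(49050) = 221.4723 cm/s
Sprue area: A = Q / v = 158 / 221.4723 = 0.7134 cm^2

0.7134 cm^2


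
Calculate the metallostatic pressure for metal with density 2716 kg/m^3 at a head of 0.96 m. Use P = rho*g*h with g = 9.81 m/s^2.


Formula: P = rho * g * h
rho * g = 2716 * 9.81 = 26643.96 N/m^3
P = 26643.96 * 0.96 = 25578.2016 Pa

Answer: 25578.2016 Pa


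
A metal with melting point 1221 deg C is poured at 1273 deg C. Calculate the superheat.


Formula: Superheat = T_pour - T_melt
Superheat = 1273 - 1221 = 52 deg C

52 deg C


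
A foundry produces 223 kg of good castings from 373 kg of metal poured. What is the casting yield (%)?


Formula: Casting Yield = (W_good / W_total) * 100
Yield = (223 kg / 373 kg) * 100 = 59.7855%


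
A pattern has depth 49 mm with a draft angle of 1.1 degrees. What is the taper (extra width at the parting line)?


Formula: taper = depth * tan(draft_angle)
tan(1.1 deg) = 0.0192010
taper = 49 mm * 0.0192010 = 0.9408 mm

Final answer: 0.9408 mm


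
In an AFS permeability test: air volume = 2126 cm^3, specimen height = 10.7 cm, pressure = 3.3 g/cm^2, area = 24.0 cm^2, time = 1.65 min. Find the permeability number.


Formula: Permeability Number P = (V * H) / (p * A * t)
Numerator: V * H = 2126 * 10.7 = 22748.2
Denominator: p * A * t = 3.3 * 24.0 * 1.65 = 130.68
P = 22748.2 / 130.68 = 174.0756

Final answer: 174.0756


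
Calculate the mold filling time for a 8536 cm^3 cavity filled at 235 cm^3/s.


Formula: t_fill = V_mold / Q_flow
t = 8536 cm^3 / 235 cm^3/s = 36.3234 s

Final answer: 36.3234 s


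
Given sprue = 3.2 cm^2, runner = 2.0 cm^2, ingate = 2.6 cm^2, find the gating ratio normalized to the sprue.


Sprue:Runner:Ingate = 1 : 2.0/3.2 : 2.6/3.2 = 1:0.63:0.81

Answer: 1:0.63:0.81


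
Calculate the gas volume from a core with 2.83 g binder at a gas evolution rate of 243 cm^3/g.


Formula: V_gas = W_binder * gas_evolution_rate
V = 2.83 g * 243 cm^3/g = 687.6900 cm^3

Final answer: 687.6900 cm^3


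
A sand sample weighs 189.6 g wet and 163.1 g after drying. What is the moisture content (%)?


Formula: MC = (W_wet - W_dry) / W_wet * 100
Water mass = 189.6 - 163.1 = 26.5 g
MC = 26.5 / 189.6 * 100 = 13.9768%


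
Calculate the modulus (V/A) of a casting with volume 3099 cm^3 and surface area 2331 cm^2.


Formula: Casting Modulus M = V / A
M = 3099 cm^3 / 2331 cm^2 = 1.3295 cm

Answer: 1.3295 cm


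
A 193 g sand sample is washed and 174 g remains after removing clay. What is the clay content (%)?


Formula: Clay% = (W_total - W_washed) / W_total * 100
Clay mass = 193 - 174 = 19 g
Clay% = 19 / 193 * 100 = 9.8446%

9.8446%


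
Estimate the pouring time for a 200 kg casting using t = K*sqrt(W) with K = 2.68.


Formula: t = K * sqrt(W)
sqrt(W) = sqrt(200) = 14.14214
t = 2.68 * 14.14214 = 37.9009 s

Final answer: 37.9009 s


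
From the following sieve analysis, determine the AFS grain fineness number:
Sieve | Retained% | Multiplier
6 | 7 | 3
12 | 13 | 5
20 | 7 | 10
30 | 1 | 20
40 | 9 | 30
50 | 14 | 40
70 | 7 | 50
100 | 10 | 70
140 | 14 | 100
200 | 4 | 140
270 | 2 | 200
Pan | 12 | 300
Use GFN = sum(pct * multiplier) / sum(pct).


Formula: GFN = sum(pct * multiplier) / sum(pct)
sum(pct * multiplier) = 8016
sum(pct) = 100
GFN = 8016 / 100 = 80.16

Final answer: 80.16


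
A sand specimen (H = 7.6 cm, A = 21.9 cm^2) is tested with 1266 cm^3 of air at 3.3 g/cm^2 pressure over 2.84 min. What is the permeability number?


Formula: Permeability Number P = (V * H) / (p * A * t)
Numerator: V * H = 1266 * 7.6 = 9621.6
Denominator: p * A * t = 3.3 * 21.9 * 2.84 = 205.2468
P = 9621.6 / 205.2468 = 46.8782


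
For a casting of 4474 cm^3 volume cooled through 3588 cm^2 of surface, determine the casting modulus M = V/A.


Formula: Casting Modulus M = V / A
M = 4474 cm^3 / 3588 cm^2 = 1.2469 cm

1.2469 cm


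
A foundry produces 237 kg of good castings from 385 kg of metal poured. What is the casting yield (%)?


Formula: Casting Yield = (W_good / W_total) * 100
Yield = (237 kg / 385 kg) * 100 = 61.5584%

61.5584%


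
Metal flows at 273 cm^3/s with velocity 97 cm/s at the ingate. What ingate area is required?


Formula: A_ingate = Q / v  (continuity equation)
A = 273 cm^3/s / 97 cm/s = 2.8144 cm^2

2.8144 cm^2


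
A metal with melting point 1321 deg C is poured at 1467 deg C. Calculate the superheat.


Formula: Superheat = T_pour - T_melt
Superheat = 1467 - 1321 = 146 deg C


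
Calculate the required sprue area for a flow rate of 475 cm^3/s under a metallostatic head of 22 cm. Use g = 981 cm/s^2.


Formula: v = sqrt(2*g*h), A = Q/v
Velocity: v = sqrt(2 * 981 * 22) = sqrt(43164) = 207.7595 cm/s
Sprue area: A = Q / v = 475 / 207.7595 = 2.2863 cm^2

Answer: 2.2863 cm^2


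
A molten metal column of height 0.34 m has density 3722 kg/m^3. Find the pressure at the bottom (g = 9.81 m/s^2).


Formula: P = rho * g * h
rho * g = 3722 * 9.81 = 36512.82 N/m^3
P = 36512.82 * 0.34 = 12414.3588 Pa


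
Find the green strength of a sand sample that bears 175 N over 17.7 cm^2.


Formula: Compressive Strength = Force / Area
Strength = 175 N / 17.7 cm^2 = 9.8870 N/cm^2

9.8870 N/cm^2


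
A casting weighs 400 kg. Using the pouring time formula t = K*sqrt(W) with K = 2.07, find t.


Formula: t = K * sqrt(W)
sqrt(W) = sqrt(400) = 20.00000
t = 2.07 * 20.00000 = 41.4000 s


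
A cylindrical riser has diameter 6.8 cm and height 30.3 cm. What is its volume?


Formula: V = pi * (D/2)^2 * H  (cylinder volume)
Radius = D/2 = 6.8/2 = 3.4 cm
V = pi * 3.4^2 * 30.3 = 1100.3994 cm^3

Answer: 1100.3994 cm^3


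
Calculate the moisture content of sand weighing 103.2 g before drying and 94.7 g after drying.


Formula: MC = (W_wet - W_dry) / W_wet * 100
Water mass = 103.2 - 94.7 = 8.5 g
MC = 8.5 / 103.2 * 100 = 8.2364%

8.2364%
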